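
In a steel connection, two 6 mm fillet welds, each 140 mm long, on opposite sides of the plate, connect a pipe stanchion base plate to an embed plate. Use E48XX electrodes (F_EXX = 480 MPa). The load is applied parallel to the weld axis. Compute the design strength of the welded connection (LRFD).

Effective throat t_e = 0.707 × 6 = 4.242 mm.
Total length L = 280 mm; A_we = 4.242 × 280 = 1188 mm².
F_nw = 0.6 F_EXX = 0.6 × 480 = 288 MPa.
φR_n = 0.75 × 288 × 1188 × 10⁻³ = 256.6 kN.

φR_n ≈ 257 kN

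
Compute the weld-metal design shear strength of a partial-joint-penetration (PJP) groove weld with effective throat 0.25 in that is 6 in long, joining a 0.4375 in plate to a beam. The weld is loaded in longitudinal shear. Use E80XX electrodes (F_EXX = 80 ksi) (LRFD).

φR_n ≈ 54 kips

Effective throat (given) t_e = 0.25 in.
A_we = 0.25 × 6 = 1.5 in².
F_nw = 0.6 F_EXX = 48 ksi.
φR_n = 0.75 × 48 × 1.5 = 54 kips.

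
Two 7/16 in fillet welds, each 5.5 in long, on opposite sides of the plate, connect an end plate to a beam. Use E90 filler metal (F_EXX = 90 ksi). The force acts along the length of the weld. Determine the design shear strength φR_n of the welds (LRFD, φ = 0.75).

Effective throat t_e = 0.707 × 0.4375 = 0.3093 in.
Total length L = 11 in; A_we = 0.3093 × 11 = 3.402 in².
F_nw = 0.6 F_EXX = 0.6 × 90 = 54 ksi.
φR_n = 0.75 × 54 × 3.402 = 137.8 kips.

φR_n ≈ 138 kips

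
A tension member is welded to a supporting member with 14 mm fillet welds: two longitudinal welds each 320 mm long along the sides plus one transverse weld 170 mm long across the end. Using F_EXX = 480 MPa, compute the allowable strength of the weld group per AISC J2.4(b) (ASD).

t_e = 0.707 × 14 = 9.898 mm.
R_nwl = 0.6 × 480 × 9.898 × 640 × 10⁻³ = 1824 kN (longitudinal, 2 welds).
R_nwt = 0.6 × 480 × 9.898 × 170 × 10⁻³ = 484.6 kN (transverse, base value).
(i) R_nwl + R_nwt = 2309 kN; (ii) 0.85 R_nwl + 1.5 R_nwt = 2278 kN.
R_n = max = 2309 kN [governs: (i)]; R_n/Ω = 1155 kN.

R_n/Ω ≈ 1150 kN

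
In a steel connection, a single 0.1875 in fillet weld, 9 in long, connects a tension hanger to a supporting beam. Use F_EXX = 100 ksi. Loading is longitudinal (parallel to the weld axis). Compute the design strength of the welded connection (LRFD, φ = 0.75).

φR_n ≈ 53.7 kip

Effective throat t_e = 0.707 × 0.1875 = 0.1326 in.
Total length L = 9 in; A_we = 0.1326 × 9 = 1.193 in².
F_nw = 0.6 F_EXX = 0.6 × 100 = 60 ksi.
φR_n = 0.75 × 60 × 1.193 = 53.69 kip.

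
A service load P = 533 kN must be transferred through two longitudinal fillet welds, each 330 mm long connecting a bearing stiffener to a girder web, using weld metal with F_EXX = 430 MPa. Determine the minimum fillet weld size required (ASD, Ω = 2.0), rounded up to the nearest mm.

Total weld length L = 660 mm.
Required throat t_e = P × Ω / (0.6 F_EXX × L) = 533 × 2.0 / (0.6 × 430 × 660 × 10⁻³) = 6.26 mm.
Required leg w = t_e / 0.707 = 8.855 mm → use 9 mm.

w = 9 mm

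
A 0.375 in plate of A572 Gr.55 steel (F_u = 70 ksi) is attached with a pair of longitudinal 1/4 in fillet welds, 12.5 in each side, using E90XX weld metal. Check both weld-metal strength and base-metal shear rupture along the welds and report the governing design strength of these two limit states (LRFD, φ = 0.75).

φR_n ≈ 179 kip (weld metal governs)

E90XX → F_EXX = 90 ksi.
t_e = 0.707 × 0.25 = 0.1767 in; L = 25 in.
Weld metal: φR_n = 0.75 × 0.6 × 90 × 0.1767 × 25 = 179 kip.
Base metal (shear rupture): φR_n = 0.75 × 0.6 × 70 × 0.375 × 25 = 295.3 kip.
Governing: weld metal.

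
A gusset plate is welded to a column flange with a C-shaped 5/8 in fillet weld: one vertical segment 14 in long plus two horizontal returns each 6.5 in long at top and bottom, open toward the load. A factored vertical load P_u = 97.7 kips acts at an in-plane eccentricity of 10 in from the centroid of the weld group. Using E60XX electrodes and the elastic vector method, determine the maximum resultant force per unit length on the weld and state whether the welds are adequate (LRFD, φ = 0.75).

E60XX → F_EXX = 60 ksi.
Total weld length L_w = 27 in. Treat welds as unit-width lines.
Centroid: x̄ = 2×6.5×3.25 / 27 = 1.565 in from the vertical weld.
Polar moment about centroid: J = I_x + I_y = [14³/12 + 2×6.5×7²] + [14×1.565² + 2(6.5³/12 + 6.5×1.685²)] = 982.6 in³.
Direct shear f_v = P/L_w = 97.7 / 27 = 3.619 kip/in (vertical).
Torsion M = P·e = 97.7 × 10 = 977 kip·in.
Critical point at (x, y) = (4.935, 7) from centroid. f_tx = M·y/J = 6.96 kip/in; f_ty = M·x/J = 4.907 kip/in.
Resultant f_max = √[f_tx² + (f_v + f_ty)²] = √[6.96² + (3.619 + 4.907)²] = 11.01 kip/in.
Capacity per unit length: φr_n = 0.75 × 0.6 × 60 × (0.707 × 0.625) = 11.93 kip/in.
11.01 ≤ 11.93 → adequate.

f_max ≈ 11 kip/in; adequate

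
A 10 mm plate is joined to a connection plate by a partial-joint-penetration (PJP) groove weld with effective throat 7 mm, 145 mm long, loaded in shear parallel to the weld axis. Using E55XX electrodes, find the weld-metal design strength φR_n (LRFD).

φR_n ≈ 251 kN

E55XX → F_EXX = 550 MPa.
Effective throat (given) t_e = 7 mm.
A_we = 7 × 145 = 1015 mm².
F_nw = 0.6 F_EXX = 330 MPa.
φR_n = 0.75 × 330 × 1015 × 10⁻³ = 251.2 kN.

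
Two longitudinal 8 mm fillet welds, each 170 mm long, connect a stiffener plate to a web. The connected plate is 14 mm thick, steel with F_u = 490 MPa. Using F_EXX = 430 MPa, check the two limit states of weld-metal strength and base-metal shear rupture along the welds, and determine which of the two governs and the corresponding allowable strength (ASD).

t_e = 0.707 × 8 = 5.656 mm; L = 340 mm.
Weld metal: R_n/Ω = (1/2.0) × 0.6 × 430 × 5.656 × 340 × 10⁻³ = 248.1 kN.
Base metal (shear rupture): R_n/Ω = (1/2.0) × 0.6 × 490 × 14 × 340 × 10⁻³ = 699.7 kN.
Governing: weld metal.

R_n/Ω ≈ 248 kN (weld metal governs)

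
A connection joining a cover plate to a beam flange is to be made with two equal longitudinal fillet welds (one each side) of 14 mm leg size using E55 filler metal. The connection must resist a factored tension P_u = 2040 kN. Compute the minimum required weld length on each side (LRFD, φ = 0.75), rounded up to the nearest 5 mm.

E55XX → F_EXX = 550 MPa.
Throat t_e = 0.707 × 14 = 9.898 mm.
φr_n = 0.75 × 0.6 × 550 × 9.898 × 10⁻³ = 2.45 kN/mm.
L_req = P_u / φr_n = 2040 / 2.45 = 832.7 mm total.
Per side: 832.7 / 2 = 416.4 mm.
Round up → use L = 420 mm on each side.

L = 420 mm on each side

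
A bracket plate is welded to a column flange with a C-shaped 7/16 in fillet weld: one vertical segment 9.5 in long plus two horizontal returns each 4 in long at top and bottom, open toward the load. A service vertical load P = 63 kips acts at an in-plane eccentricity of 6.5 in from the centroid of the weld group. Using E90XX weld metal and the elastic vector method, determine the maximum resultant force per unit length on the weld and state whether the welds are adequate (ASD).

E90XX → F_EXX = 90 ksi.
Total weld length L_w = 17.5 in. Treat welds as unit-width lines.
Centroid: x̄ = 2×4×2 / 17.5 = 0.9143 in from the vertical weld.
Polar moment about centroid: J = I_x + I_y = [9.5³/12 + 2×4×4.75²] + [9.5×0.9143² + 2(4³/12 + 4×1.086²)] = 280 in³.
Direct shear f_v = P/L_w = 63 / 17.5 = 3.6 kip/in (vertical).
Torsion M = P·e = 63 × 6.5 = 409.5 kip·in.
Critical point at (x, y) = (3.086, 4.75) from centroid. f_tx = M·y/J = 6.947 kip/in; f_ty = M·x/J = 4.513 kip/in.
Resultant f_max = √[f_tx² + (f_v + f_ty)²] = √[6.947² + (3.6 + 4.513)²] = 10.68 kip/in.
Capacity per unit length: r_n/Ω = (1/2.0) × 0.6 × 90 × (0.707 × 0.4375) = 8.351 kip/in.
10.68 > 8.351 → NOT adequate.

f_max ≈ 10.7 kip/in; NOT adequate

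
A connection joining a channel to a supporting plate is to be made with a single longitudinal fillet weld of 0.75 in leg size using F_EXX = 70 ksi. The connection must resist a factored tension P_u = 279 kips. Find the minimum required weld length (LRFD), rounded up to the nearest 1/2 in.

L = 17 in

Throat t_e = 0.707 × 0.75 = 0.5302 in.
φr_n = 0.75 × 0.6 × 70 × 0.5302 = 16.7 kips/in.
L_req = P_u / φr_n = 279 / 16.7 = 16.7 in total.
Round up → use L = 17 in.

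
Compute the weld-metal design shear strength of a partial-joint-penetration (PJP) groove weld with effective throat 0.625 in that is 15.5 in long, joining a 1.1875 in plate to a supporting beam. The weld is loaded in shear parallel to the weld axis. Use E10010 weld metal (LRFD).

φR_n ≈ 436 kip

E100XX → F_EXX = 100 ksi.
Effective throat (given) t_e = 0.625 in.
A_we = 0.625 × 15.5 = 9.688 in².
F_nw = 0.6 F_EXX = 60 ksi.
φR_n = 0.75 × 60 × 9.688 = 435.9 kip.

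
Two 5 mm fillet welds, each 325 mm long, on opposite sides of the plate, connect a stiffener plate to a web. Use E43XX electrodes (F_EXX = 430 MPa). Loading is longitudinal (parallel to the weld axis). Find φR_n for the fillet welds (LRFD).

φR_n ≈ 445 kN

Effective throat t_e = 0.707 × 5 = 3.535 mm.
Total length L = 650 mm; A_we = 3.535 × 650 = 2298 mm².
F_nw = 0.6 F_EXX = 0.6 × 430 = 258 MPa.
φR_n = 0.75 × 258 × 2298 × 10⁻³ = 444.6 kN.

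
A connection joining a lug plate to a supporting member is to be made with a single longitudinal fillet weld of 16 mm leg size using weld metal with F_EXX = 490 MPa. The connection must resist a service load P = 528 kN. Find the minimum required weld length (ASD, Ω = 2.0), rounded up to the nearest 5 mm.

L = 320 mm

Throat t_e = 0.707 × 16 = 11.31 mm.
r_n/Ω = (0.6 × 490 × 11.31) / 2.0 = 1663 N/mm = 1.663 kN/mm.
L_req = P / (r_n/Ω) = 528 / 1.663 = 317.5 mm total.
Round up → use L = 320 mm.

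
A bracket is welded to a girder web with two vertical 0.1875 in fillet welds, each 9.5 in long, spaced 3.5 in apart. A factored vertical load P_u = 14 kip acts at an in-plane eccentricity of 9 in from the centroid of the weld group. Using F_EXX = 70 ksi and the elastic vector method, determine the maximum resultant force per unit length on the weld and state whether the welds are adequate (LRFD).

Total weld length L_w = 19 in. Treat welds as unit-width lines.
Polar moment about centroid: J = 2[d³/12 + d(b/2)²] = 2[9.5³/12 + 9.5×1.75²] = 201.1 in³.
Direct shear f_v = P/L_w = 14 / 19 = 0.7368 kip/in (vertical).
Torsion M = P·e = 14 × 9 = 126 kip·in.
Critical point at (x, y) = (1.75, 4.75) from centroid. f_tx = M·y/J = 2.976 kip/in; f_ty = M·x/J = 1.097 kip/in.
Resultant f_max = √[f_tx² + (f_v + f_ty)²] = √[2.976² + (0.7368 + 1.097)²] = 3.496 kip/in.
Capacity per unit length: φr_n = 0.75 × 0.6 × 70 × (0.707 × 0.1875) = 4.176 kip/in.
3.496 ≤ 4.176 → adequate.

f_max ≈ 3.5 kip/in; adequate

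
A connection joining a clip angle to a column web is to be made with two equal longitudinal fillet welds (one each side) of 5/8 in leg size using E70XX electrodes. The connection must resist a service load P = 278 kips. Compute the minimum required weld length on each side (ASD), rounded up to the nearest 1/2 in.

L = 15 in on each side

E70XX → F_EXX = 70 ksi.
Throat t_e = 0.707 × 0.625 = 0.4419 in.
r_n/Ω = (0.6 × 70 × 0.4419) / 2.0 = 9.279 kip/in.
L_req = P / (r_n/Ω) = 278 / 9.279 = 29.96 in total.
Per side: 29.96 / 2 = 14.98 in.
Round up → use L = 15 in on each side.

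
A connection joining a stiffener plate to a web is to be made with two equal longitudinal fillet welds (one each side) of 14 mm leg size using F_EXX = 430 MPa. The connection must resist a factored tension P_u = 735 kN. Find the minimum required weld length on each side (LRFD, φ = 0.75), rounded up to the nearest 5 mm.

L = 195 mm on each side

Throat t_e = 0.707 × 14 = 9.898 mm.
φr_n = 0.75 × 0.6 × 430 × 9.898 × 10⁻³ = 1.915 kN/mm.
L_req = P_u / φr_n = 735 / 1.915 = 383.8 mm total.
Per side: 383.8 / 2 = 191.9 mm.
Round up → use L = 195 mm on each side.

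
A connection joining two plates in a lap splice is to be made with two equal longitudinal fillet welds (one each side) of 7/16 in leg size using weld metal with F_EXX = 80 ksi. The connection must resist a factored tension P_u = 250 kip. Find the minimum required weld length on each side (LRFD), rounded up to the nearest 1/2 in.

L = 11.5 in on each side

Throat t_e = 0.707 × 0.4375 = 0.3093 in.
φr_n = 0.75 × 0.6 × 80 × 0.3093 = 11.14 kip/in.
L_req = P_u / φr_n = 250 / 11.14 = 22.45 in total.
Per side: 22.45 / 2 = 11.23 in.
Round up → use L = 11.5 in on each side.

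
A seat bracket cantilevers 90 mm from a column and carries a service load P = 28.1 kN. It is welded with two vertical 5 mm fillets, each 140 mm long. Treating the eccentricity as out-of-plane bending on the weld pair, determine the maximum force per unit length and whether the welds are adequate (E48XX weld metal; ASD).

E48XX → F_EXX = 480 MPa.
L_w = 2 × 140 = 280 mm; section modulus (unit throat) S = 2 × L²/6 = 6533 mm².
Direct shear f_v = P/L_w = 28.1×10³/280 = 100.4 N/mm.
Moment M = P × e = 28.1×10³ × 90 = 2529000 N·mm; bending f_b = M/S = 387.1 N/mm.
f_max = √(f_v² + f_b²) = √(100.4² + 387.1²) = 399.9 N/mm.
r_n/Ω = (1/2.0) × 0.6 × 480 × (0.707 × 5) = 509 N/mm → adequate.

f_max ≈ 400 N/mm; adequate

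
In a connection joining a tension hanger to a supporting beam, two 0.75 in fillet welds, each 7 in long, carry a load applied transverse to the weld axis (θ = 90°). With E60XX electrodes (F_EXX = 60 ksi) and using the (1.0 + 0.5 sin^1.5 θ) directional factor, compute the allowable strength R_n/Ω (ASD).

R_n/Ω ≈ 200 kip

t_e = 0.707 × 0.75 = 0.5302 in; A_we = 0.5302 × 14 = 7.423 in².
Directional factor: 1.0 + 0.5 sin^1.5(90°) = 1.5.
F_nw = 0.6 × 60 × 1.5 = 54 ksi.
R_n/Ω = (54 × 7.423) / 2.0 = 200.4 kip.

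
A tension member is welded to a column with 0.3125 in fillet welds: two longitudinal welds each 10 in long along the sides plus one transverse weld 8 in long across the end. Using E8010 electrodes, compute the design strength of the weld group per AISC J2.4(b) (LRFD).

E80XX → F_EXX = 80 ksi.
t_e = 0.707 × 0.3125 = 0.2209 in.
R_nwl = 0.6 × 80 × 0.2209 × 20 = 212.1 kip (longitudinal, 2 welds).
R_nwt = 0.6 × 80 × 0.2209 × 8 = 84.84 kip (transverse, base value).
(i) R_nwl + R_nwt = 296.9 kip; (ii) 0.85 R_nwl + 1.5 R_nwt = 307.5 kip.
R_n = max = 307.5 kip [governs: (ii)]; φR_n = 230.7 kip.

φR_n ≈ 231 kip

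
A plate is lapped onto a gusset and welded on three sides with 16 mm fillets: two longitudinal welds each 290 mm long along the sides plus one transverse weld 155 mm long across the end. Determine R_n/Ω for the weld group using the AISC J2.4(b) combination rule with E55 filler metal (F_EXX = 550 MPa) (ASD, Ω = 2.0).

R_n/Ω ≈ 1370 kN

t_e = 0.707 × 16 = 11.31 mm.
R_nwl = 0.6 × 550 × 11.31 × 580 × 10⁻³ = 2165 kN (longitudinal, 2 welds).
R_nwt = 0.6 × 550 × 11.31 × 155 × 10⁻³ = 578.6 kN (transverse, base value).
(i) R_nwl + R_nwt = 2744 kN; (ii) 0.85 R_nwl + 1.5 R_nwt = 2708 kN.
R_n = max = 2744 kN [governs: (i)]; R_n/Ω = 1372 kN.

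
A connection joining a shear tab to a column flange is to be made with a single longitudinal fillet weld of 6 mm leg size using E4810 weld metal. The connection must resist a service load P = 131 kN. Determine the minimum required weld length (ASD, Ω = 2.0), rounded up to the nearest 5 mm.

L = 215 mm

E48XX → F_EXX = 480 MPa.
Throat t_e = 0.707 × 6 = 4.242 mm.
r_n/Ω = (0.6 × 480 × 4.242) / 2.0 = 610.8 N/mm = 0.6108 kN/mm.
L_req = P / (r_n/Ω) = 131 / 0.6108 = 214.5 mm total.
Round up → use L = 215 mm.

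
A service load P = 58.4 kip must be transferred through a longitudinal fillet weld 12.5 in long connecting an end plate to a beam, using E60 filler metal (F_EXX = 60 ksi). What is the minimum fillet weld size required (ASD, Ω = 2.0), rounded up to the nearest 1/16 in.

Total weld length L = 12.5 in.
Required throat t_e = P × Ω / (0.6 F_EXX × L) = 58.4 × 2.0 / (0.6 × 60 × 12.5) = 0.2596 in.
Required leg w = t_e / 0.707 = 0.3671 in → use 3/8 in.

w = 3/8 in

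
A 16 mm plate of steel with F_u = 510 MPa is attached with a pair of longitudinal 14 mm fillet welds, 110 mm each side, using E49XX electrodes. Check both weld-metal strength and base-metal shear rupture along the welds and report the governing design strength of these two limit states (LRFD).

φR_n ≈ 480 kN (weld metal governs)

E49XX → F_EXX = 490 MPa.
t_e = 0.707 × 14 = 9.898 mm; L = 220 mm.
Weld metal: φR_n = 0.75 × 0.6 × 490 × 9.898 × 220 × 10⁻³ = 480.2 kN.
Base metal (shear rupture): φR_n = 0.75 × 0.6 × 510 × 16 × 220 × 10⁻³ = 807.8 kN.
Governing: weld metal.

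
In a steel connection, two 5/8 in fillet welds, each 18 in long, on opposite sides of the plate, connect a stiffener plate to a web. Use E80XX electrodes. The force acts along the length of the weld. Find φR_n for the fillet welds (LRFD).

φR_n ≈ 573 kip

E80XX → F_EXX = 80 ksi.
Effective throat t_e = 0.707 × 0.625 = 0.4419 in.
Total length L = 36 in; A_we = 0.4419 × 36 = 15.91 in².
F_nw = 0.6 F_EXX = 0.6 × 80 = 48 ksi.
φR_n = 0.75 × 48 × 15.91 = 572.7 kip.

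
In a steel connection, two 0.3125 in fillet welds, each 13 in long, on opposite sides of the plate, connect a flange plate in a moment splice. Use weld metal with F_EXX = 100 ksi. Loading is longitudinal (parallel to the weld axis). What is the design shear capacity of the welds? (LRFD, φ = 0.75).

Effective throat t_e = 0.707 × 0.3125 = 0.2209 in.
Total length L = 26 in; A_we = 0.2209 × 26 = 5.744 in².
F_nw = 0.6 F_EXX = 0.6 × 100 = 60 ksi.
φR_n = 0.75 × 60 × 5.744 = 258.5 kips.

φR_n ≈ 258 kips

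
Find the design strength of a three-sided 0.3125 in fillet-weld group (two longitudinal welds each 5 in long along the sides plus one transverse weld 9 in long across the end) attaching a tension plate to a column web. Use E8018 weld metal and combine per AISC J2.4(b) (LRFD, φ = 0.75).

φR_n ≈ 175 kips

E80XX → F_EXX = 80 ksi.
t_e = 0.707 × 0.3125 = 0.2209 in.
R_nwl = 0.6 × 80 × 0.2209 × 10 = 106 kips (longitudinal, 2 welds).
R_nwt = 0.6 × 80 × 0.2209 × 9 = 95.44 kips (transverse, base value).
(i) R_nwl + R_nwt = 201.5 kips; (ii) 0.85 R_nwl + 1.5 R_nwt = 233.3 kips.
R_n = max = 233.3 kips [governs: (ii)]; φR_n = 175 kips.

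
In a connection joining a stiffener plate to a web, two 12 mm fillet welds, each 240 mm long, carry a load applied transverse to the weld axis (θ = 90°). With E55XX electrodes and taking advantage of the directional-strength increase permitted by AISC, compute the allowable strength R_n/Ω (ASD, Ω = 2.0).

R_n/Ω ≈ 1010 kN

E55XX → F_EXX = 550 MPa.
t_e = 0.707 × 12 = 8.484 mm; A_we = 8.484 × 480 = 4072 mm².
Directional factor: 1.0 + 0.5 sin^1.5(90°) = 1.5.
F_nw = 0.6 × 550 × 1.5 = 495 MPa.
R_n/Ω = (495 × 4072) / 2.0 × 10⁻³ = 1008 kN.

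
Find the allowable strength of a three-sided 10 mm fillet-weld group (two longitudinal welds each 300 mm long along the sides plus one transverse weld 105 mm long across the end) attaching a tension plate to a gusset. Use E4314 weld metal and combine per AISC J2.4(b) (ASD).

R_n/Ω ≈ 643 kN

E43XX → F_EXX = 430 MPa.
t_e = 0.707 × 10 = 7.07 mm.
R_nwl = 0.6 × 430 × 7.07 × 600 × 10⁻³ = 1094 kN (longitudinal, 2 welds).
R_nwt = 0.6 × 430 × 7.07 × 105 × 10⁻³ = 191.5 kN (transverse, base value).
(i) R_nwl + R_nwt = 1286 kN; (ii) 0.85 R_nwl + 1.5 R_nwt = 1218 kN.
R_n = max = 1286 kN [governs: (i)]; R_n/Ω = 643 kN.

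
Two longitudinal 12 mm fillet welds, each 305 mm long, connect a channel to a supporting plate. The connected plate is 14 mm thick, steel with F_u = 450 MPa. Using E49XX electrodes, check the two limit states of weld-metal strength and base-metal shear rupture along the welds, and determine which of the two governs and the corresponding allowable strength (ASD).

R_n/Ω ≈ 761 kN (weld metal governs)

E49XX → F_EXX = 490 MPa.
t_e = 0.707 × 12 = 8.484 mm; L = 610 mm.
Weld metal: R_n/Ω = (1/2.0) × 0.6 × 490 × 8.484 × 610 × 10⁻³ = 760.8 kN.
Base metal (shear rupture): R_n/Ω = (1/2.0) × 0.6 × 450 × 14 × 610 × 10⁻³ = 1153 kN.
Governing: weld metal.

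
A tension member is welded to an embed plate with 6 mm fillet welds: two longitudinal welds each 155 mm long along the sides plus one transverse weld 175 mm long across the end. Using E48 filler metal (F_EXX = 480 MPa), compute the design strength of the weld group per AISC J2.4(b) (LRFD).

φR_n ≈ 482 kN

t_e = 0.707 × 6 = 4.242 mm.
R_nwl = 0.6 × 480 × 4.242 × 310 × 10⁻³ = 378.7 kN (longitudinal, 2 welds).
R_nwt = 0.6 × 480 × 4.242 × 175 × 10⁻³ = 213.8 kN (transverse, base value).
(i) R_nwl + R_nwt = 592.5 kN; (ii) 0.85 R_nwl + 1.5 R_nwt = 642.6 kN.
R_n = max = 642.6 kN [governs: (ii)]; φR_n = 482 kN.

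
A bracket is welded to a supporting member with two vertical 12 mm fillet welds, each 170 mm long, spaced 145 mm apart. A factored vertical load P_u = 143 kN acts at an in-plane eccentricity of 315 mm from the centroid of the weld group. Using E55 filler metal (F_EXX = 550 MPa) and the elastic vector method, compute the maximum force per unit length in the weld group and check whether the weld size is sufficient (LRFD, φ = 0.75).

f_max ≈ 2230 N/mm; NOT adequate

Total weld length L_w = 340 mm. Treat welds as unit-width lines.
Polar moment about centroid: J = 2[d³/12 + d(b/2)²] = 2[170³/12 + 170×72.5²] = 2606000 mm³.
Direct shear f_v = P/L_w = 143×10³ / 340 = 420.6 N/mm (vertical).
Torsion M = P·e = 143×10³ × 315 = 45045000 N·mm.
Critical point at (x, y) = (72.5, 85) from centroid. f_tx = M·y/J = 1469 N/mm; f_ty = M·x/J = 1253 N/mm.
Resultant f_max = √[f_tx² + (f_v + f_ty)²] = √[1469² + (420.6 + 1253)²] = 2227 N/mm.
Capacity per unit length: φr_n = 0.75 × 0.6 × 550 × (0.707 × 12) = 2100 N/mm.
2227 > 2100 → NOT adequate.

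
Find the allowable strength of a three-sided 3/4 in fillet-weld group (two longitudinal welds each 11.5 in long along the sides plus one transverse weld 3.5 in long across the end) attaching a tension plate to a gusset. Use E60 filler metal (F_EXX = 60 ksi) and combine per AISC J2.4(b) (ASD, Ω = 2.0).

t_e = 0.707 × 0.75 = 0.5302 in.
R_nwl = 0.6 × 60 × 0.5302 × 23 = 439 kips (longitudinal, 2 welds).
R_nwt = 0.6 × 60 × 0.5302 × 3.5 = 66.81 kips (transverse, base value).
(i) R_nwl + R_nwt = 505.9 kips; (ii) 0.85 R_nwl + 1.5 R_nwt = 473.4 kips.
R_n = max = 505.9 kips [governs: (i)]; R_n/Ω = 252.9 kips.

R_n/Ω ≈ 253 kips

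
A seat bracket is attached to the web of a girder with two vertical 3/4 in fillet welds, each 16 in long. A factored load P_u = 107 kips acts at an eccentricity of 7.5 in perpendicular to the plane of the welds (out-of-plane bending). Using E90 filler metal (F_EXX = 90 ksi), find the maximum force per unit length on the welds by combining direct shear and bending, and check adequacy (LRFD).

f_max ≈ 9.98 kip/in; adequate

L_w = 2 × 16 = 32 in; section modulus (unit throat) S = 2 × L²/6 = 85.33 in².
Direct shear f_v = P/L_w = 107/32 = 3.344 kip/in.
Moment M = P × e = 107 × 7.5 = 802.5 kip·in; bending f_b = M/S = 9.404 kip/in.
f_max = √(f_v² + f_b²) = √(3.344² + 9.404²) = 9.981 kip/in.
φr_n = 0.75 × 0.6 × 90 × (0.707 × 0.75) = 21.48 kip/in → adequate.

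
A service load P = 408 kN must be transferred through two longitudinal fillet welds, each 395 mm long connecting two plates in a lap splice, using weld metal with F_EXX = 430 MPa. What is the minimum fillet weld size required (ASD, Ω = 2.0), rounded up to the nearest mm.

Total weld length L = 790 mm.
Required throat t_e = P × Ω / (0.6 F_EXX × L) = 408 × 2.0 / (0.6 × 430 × 790 × 10⁻³) = 4.004 mm.
Required leg w = t_e / 0.707 = 5.663 mm → use 6 mm.

w = 6 mm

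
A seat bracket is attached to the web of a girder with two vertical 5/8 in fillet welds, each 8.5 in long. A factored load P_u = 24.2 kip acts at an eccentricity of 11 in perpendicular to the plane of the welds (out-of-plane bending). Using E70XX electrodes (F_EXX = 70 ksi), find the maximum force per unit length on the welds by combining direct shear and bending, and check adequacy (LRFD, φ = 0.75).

f_max ≈ 11.1 kip/in; adequate

L_w = 2 × 8.5 = 17 in; section modulus (unit throat) S = 2 × L²/6 = 24.08 in².
Direct shear f_v = P/L_w = 24.2/17 = 1.424 kip/in.
Moment M = P × e = 24.2 × 11 = 266.2 kip·in; bending f_b = M/S = 11.05 kip/in.
f_max = √(f_v² + f_b²) = √(1.424² + 11.05²) = 11.14 kip/in.
φr_n = 0.75 × 0.6 × 70 × (0.707 × 0.625) = 13.92 kip/in → adequate.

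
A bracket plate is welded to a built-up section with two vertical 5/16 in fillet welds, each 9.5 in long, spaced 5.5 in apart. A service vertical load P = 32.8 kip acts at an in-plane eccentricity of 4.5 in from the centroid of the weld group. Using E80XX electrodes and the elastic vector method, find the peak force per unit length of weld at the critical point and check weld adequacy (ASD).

E80XX → F_EXX = 80 ksi.
Total weld length L_w = 19 in. Treat welds as unit-width lines.
Polar moment about centroid: J = 2[d³/12 + d(b/2)²] = 2[9.5³/12 + 9.5×2.75²] = 286.6 in³.
Direct shear f_v = P/L_w = 32.8 / 19 = 1.726 kip/in (vertical).
Torsion M = P·e = 32.8 × 4.5 = 147.6 kip·in.
Critical point at (x, y) = (2.75, 4.75) from centroid. f_tx = M·y/J = 2.446 kip/in; f_ty = M·x/J = 1.416 kip/in.
Resultant f_max = √[f_tx² + (f_v + f_ty)²] = √[2.446² + (1.726 + 1.416)²] = 3.983 kip/in.
Capacity per unit length: r_n/Ω = (1/2.0) × 0.6 × 80 × (0.707 × 0.3125) = 5.302 kip/in.
3.983 ≤ 5.302 → adequate.

f_max ≈ 3.98 kip/in; adequate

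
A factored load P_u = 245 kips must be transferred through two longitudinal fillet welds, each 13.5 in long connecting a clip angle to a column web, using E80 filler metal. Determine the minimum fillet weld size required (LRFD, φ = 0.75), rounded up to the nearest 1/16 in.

w = 3/8 in

E80XX → F_EXX = 80 ksi.
Total weld length L = 27 in.
Required throat t_e = P_u / (φ × 0.6 F_EXX × L) = 245 / (0.75 × 0.6 × 80 × 27) = 0.2521 in.
Required leg w = t_e / 0.707 = 0.3565 in → use 3/8 in.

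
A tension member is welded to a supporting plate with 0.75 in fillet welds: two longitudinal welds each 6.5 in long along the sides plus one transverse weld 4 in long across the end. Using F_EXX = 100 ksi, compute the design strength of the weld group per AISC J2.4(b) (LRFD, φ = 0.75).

t_e = 0.707 × 0.75 = 0.5302 in.
R_nwl = 0.6 × 100 × 0.5302 × 13 = 413.6 kip (longitudinal, 2 welds).
R_nwt = 0.6 × 100 × 0.5302 × 4 = 127.3 kip (transverse, base value).
(i) R_nwl + R_nwt = 540.9 kip; (ii) 0.85 R_nwl + 1.5 R_nwt = 542.4 kip.
R_n = max = 542.4 kip [governs: (ii)]; φR_n = 406.8 kip.

φR_n ≈ 407 kip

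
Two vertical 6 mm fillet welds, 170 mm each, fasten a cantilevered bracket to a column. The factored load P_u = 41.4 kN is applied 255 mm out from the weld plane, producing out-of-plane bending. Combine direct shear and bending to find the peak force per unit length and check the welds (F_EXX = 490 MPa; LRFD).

L_w = 2 × 170 = 340 mm; section modulus (unit throat) S = 2 × L²/6 = 9633 mm².
Direct shear f_v = P/L_w = 41.4×10³/340 = 121.8 N/mm.
Moment M = P × e = 41.4×10³ × 255 = 10557000 N·mm; bending f_b = M/S = 1096 N/mm.
f_max = √(f_v² + f_b²) = √(121.8² + 1096²) = 1103 N/mm.
φr_n = 0.75 × 0.6 × 490 × (0.707 × 6) = 935.4 N/mm → NOT adequate.

f_max ≈ 1100 N/mm; NOT adequate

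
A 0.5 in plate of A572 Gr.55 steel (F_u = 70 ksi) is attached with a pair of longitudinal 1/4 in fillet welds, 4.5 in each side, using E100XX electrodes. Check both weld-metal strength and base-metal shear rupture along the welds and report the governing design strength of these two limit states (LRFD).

φR_n ≈ 71.6 kip (weld metal governs)

E100XX → F_EXX = 100 ksi.
t_e = 0.707 × 0.25 = 0.1767 in; L = 9 in.
Weld metal: φR_n = 0.75 × 0.6 × 100 × 0.1767 × 9 = 71.58 kip.
Base metal (shear rupture): φR_n = 0.75 × 0.6 × 70 × 0.5 × 9 = 141.8 kip.
Governing: weld metal.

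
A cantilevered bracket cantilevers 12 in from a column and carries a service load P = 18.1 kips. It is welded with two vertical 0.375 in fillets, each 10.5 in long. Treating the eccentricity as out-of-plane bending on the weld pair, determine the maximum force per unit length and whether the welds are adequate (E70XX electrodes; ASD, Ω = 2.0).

f_max ≈ 5.97 kip/in; NOT adequate

E70XX → F_EXX = 70 ksi.
L_w = 2 × 10.5 = 21 in; section modulus (unit throat) S = 2 × L²/6 = 36.75 in².
Direct shear f_v = P/L_w = 18.1/21 = 0.8619 kip/in.
Moment M = P × e = 18.1 × 12 = 217.2 kip·in; bending f_b = M/S = 5.91 kip/in.
f_max = √(f_v² + f_b²) = √(0.8619² + 5.91²) = 5.973 kip/in.
r_n/Ω = (1/2.0) × 0.6 × 70 × (0.707 × 0.375) = 5.568 kip/in → NOT adequate.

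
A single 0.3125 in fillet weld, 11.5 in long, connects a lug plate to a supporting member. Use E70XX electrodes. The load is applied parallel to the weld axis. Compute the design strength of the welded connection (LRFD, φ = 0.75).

E70XX → F_EXX = 70 ksi.
Effective throat t_e = 0.707 × 0.3125 = 0.2209 in.
Total length L = 11.5 in; A_we = 0.2209 × 11.5 = 2.541 in².
F_nw = 0.6 F_EXX = 0.6 × 70 = 42 ksi.
φR_n = 0.75 × 42 × 2.541 = 80.03 kips.

φR_n ≈ 80 kips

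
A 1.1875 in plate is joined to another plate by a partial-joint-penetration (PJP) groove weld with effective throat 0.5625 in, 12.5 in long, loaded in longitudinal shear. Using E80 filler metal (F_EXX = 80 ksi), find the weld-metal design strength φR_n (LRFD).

Effective throat (given) t_e = 0.5625 in.
A_we = 0.5625 × 12.5 = 7.031 in².
F_nw = 0.6 F_EXX = 48 ksi.
φR_n = 0.75 × 48 × 7.031 = 253.1 kips.

φR_n ≈ 253 kips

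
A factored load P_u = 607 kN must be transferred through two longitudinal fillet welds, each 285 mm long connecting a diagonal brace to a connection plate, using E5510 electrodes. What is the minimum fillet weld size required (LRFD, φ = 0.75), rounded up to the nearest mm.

E55XX → F_EXX = 550 MPa.
Total weld length L = 570 mm.
Required throat t_e = P_u / (φ × 0.6 F_EXX × L) = 607 / (0.75 × 0.6 × 550 × 570 × 10⁻³) = 4.303 mm.
Required leg w = t_e / 0.707 = 6.086 mm → use 7 mm.

w = 7 mm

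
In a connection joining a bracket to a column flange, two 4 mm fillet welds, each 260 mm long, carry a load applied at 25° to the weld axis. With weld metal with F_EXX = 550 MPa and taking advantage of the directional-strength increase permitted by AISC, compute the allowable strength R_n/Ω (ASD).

t_e = 0.707 × 4 = 2.828 mm; A_we = 2.828 × 520 = 1471 mm².
Directional factor: 1.0 + 0.5 sin^1.5(25°) = 1.137.
F_nw = 0.6 × 550 × 1.137 = 375.3 MPa.
R_n/Ω = (375.3 × 1471) / 2.0 × 10⁻³ = 276 kN.

R_n/Ω ≈ 276 kN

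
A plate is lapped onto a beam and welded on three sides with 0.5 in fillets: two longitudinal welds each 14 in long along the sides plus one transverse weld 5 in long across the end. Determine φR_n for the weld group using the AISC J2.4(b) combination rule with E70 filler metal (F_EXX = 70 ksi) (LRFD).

φR_n ≈ 367 kip

t_e = 0.707 × 0.5 = 0.3535 in.
R_nwl = 0.6 × 70 × 0.3535 × 28 = 415.7 kip (longitudinal, 2 welds).
R_nwt = 0.6 × 70 × 0.3535 × 5 = 74.23 kip (transverse, base value).
(i) R_nwl + R_nwt = 490 kip; (ii) 0.85 R_nwl + 1.5 R_nwt = 464.7 kip.
R_n = max = 490 kip [governs: (i)]; φR_n = 367.5 kip.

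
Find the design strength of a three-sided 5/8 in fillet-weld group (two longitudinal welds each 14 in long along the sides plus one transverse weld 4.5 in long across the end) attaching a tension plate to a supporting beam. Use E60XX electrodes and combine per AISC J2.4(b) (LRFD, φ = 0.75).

E60XX → F_EXX = 60 ksi.
t_e = 0.707 × 0.625 = 0.4419 in.
R_nwl = 0.6 × 60 × 0.4419 × 28 = 445.4 kip (longitudinal, 2 welds).
R_nwt = 0.6 × 60 × 0.4419 × 4.5 = 71.58 kip (transverse, base value).
(i) R_nwl + R_nwt = 517 kip; (ii) 0.85 R_nwl + 1.5 R_nwt = 486 kip.
R_n = max = 517 kip [governs: (i)]; φR_n = 387.7 kip.

φR_n ≈ 388 kip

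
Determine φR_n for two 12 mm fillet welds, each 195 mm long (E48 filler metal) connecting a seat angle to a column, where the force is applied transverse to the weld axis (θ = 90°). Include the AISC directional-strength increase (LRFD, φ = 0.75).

E48XX → F_EXX = 480 MPa.
t_e = 0.707 × 12 = 8.484 mm; A_we = 8.484 × 390 = 3309 mm².
Directional factor: 1.0 + 0.5 sin^1.5(90°) = 1.5.
F_nw = 0.6 × 480 × 1.5 = 432 MPa.
φR_n = 0.75 × 432 × 3309 × 10⁻³ = 1072 kN.

φR_n ≈ 1070 kN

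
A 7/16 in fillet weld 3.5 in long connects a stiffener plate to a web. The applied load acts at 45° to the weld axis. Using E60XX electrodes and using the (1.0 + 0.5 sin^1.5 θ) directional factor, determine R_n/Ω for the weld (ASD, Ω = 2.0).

E60XX → F_EXX = 60 ksi.
t_e = 0.707 × 0.4375 = 0.3093 in; A_we = 0.3093 × 3.5 = 1.083 in².
Directional factor: 1.0 + 0.5 sin^1.5(45°) = 1.297.
F_nw = 0.6 × 60 × 1.297 = 46.7 ksi.
R_n/Ω = (46.7 × 1.083) / 2.0 = 25.28 kips.

R_n/Ω ≈ 25.3 kips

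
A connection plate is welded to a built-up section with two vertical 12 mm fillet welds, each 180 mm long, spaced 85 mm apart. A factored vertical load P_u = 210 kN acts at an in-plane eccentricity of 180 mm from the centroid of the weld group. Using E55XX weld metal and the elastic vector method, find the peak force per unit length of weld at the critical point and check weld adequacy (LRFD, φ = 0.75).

f_max ≈ 2620 N/mm; NOT adequate

E55XX → F_EXX = 550 MPa.
Total weld length L_w = 360 mm. Treat welds as unit-width lines.
Polar moment about centroid: J = 2[d³/12 + d(b/2)²] = 2[180³/12 + 180×42.5²] = 1622000 mm³.
Direct shear f_v = P/L_w = 210×10³ / 360 = 583.3 N/mm (vertical).
Torsion M = P·e = 210×10³ × 180 = 37800000 N·mm.
Critical point at (x, y) = (42.5, 90) from centroid. f_tx = M·y/J = 2097 N/mm; f_ty = M·x/J = 990.3 N/mm.
Resultant f_max = √[f_tx² + (f_v + f_ty)²] = √[2097² + (583.3 + 990.3)²] = 2622 N/mm.
Capacity per unit length: φr_n = 0.75 × 0.6 × 550 × (0.707 × 12) = 2100 N/mm.
2622 > 2100 → NOT adequate.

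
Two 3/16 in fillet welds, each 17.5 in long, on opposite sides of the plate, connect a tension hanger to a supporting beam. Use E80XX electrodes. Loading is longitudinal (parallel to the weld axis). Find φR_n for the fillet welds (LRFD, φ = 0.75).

φR_n ≈ 167 kip

E80XX → F_EXX = 80 ksi.
Effective throat t_e = 0.707 × 0.1875 = 0.1326 in.
Total length L = 35 in; A_we = 0.1326 × 35 = 4.64 in².
F_nw = 0.6 F_EXX = 0.6 × 80 = 48 ksi.
φR_n = 0.75 × 48 × 4.64 = 167 kip.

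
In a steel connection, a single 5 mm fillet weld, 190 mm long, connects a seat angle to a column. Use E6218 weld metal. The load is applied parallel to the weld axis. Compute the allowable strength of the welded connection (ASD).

E62XX → F_EXX = 620 MPa.
Effective throat t_e = 0.707 × 5 = 3.535 mm.
Total length L = 190 mm; A_we = 3.535 × 190 = 671.6 mm².
F_nw = 0.6 F_EXX = 0.6 × 620 = 372 MPa.
R_n = 372 × 671.6 × 10⁻³ = 249.9 kN; R_n/Ω = 249.9/2.0 = 124.9 kN.

R_n/Ω ≈ 125 kN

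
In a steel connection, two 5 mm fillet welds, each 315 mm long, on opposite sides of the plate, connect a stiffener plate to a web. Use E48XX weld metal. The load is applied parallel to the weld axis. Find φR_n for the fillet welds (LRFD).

E48XX → F_EXX = 480 MPa.
Effective throat t_e = 0.707 × 5 = 3.535 mm.
Total length L = 630 mm; A_we = 3.535 × 630 = 2227 mm².
F_nw = 0.6 F_EXX = 0.6 × 480 = 288 MPa.
φR_n = 0.75 × 288 × 2227 × 10⁻³ = 481 kN.

φR_n ≈ 481 kN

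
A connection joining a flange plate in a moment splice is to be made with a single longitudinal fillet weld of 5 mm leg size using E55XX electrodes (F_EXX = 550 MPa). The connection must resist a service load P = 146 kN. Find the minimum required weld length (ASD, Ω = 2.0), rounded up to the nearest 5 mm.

Throat t_e = 0.707 × 5 = 3.535 mm.
r_n/Ω = (0.6 × 550 × 3.535) / 2.0 = 583.3 N/mm = 0.5833 kN/mm.
L_req = P / (r_n/Ω) = 146 / 0.5833 = 250.3 mm total.
Round up → use L = 255 mm.

L = 255 mm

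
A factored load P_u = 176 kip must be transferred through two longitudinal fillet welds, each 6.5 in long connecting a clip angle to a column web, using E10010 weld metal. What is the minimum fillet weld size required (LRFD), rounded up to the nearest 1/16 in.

E100XX → F_EXX = 100 ksi.
Total weld length L = 13 in.
Required throat t_e = P_u / (φ × 0.6 F_EXX × L) = 176 / (0.75 × 0.6 × 100 × 13) = 0.3009 in.
Required leg w = t_e / 0.707 = 0.4255 in → use 7/16 in.

w = 7/16 in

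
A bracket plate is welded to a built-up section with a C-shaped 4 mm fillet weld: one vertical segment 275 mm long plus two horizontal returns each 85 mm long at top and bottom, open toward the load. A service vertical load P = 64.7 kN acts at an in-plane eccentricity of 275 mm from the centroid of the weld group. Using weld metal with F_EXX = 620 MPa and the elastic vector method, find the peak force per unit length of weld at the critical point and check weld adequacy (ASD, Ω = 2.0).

f_max ≈ 601 N/mm; NOT adequate

Total weld length L_w = 445 mm. Treat welds as unit-width lines.
Centroid: x̄ = 2×85×42.5 / 445 = 16.24 mm from the vertical weld.
Polar moment about centroid: J = I_x + I_y = [275³/12 + 2×85×137.5²] + [275×16.24² + 2(85³/12 + 85×26.26²)] = 5239000 mm³.
Direct shear f_v = P/L_w = 64.7×10³ / 445 = 145.4 N/mm (vertical).
Torsion M = P·e = 64.7×10³ × 275 = 17792000 N·mm.
Critical point at (x, y) = (68.76, 137.5) from centroid. f_tx = M·y/J = 467 N/mm; f_ty = M·x/J = 233.5 N/mm.
Resultant f_max = √[f_tx² + (f_v + f_ty)²] = √[467² + (145.4 + 233.5)²] = 601.3 N/mm.
Capacity per unit length: r_n/Ω = (1/2.0) × 0.6 × 620 × (0.707 × 4) = 526 N/mm.
601.3 > 526 → NOT adequate.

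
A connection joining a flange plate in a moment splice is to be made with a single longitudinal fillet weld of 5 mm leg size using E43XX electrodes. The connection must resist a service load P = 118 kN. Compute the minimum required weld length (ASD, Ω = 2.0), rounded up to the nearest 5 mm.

L = 260 mm

E43XX → F_EXX = 430 MPa.
Throat t_e = 0.707 × 5 = 3.535 mm.
r_n/Ω = (0.6 × 430 × 3.535) / 2.0 = 456 N/mm = 0.456 kN/mm.
L_req = P / (r_n/Ω) = 118 / 0.456 = 258.8 mm total.
Round up → use L = 260 mm.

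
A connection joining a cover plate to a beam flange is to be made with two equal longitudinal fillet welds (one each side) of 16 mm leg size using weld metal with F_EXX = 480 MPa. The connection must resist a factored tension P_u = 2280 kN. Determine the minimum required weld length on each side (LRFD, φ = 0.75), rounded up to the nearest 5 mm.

L = 470 mm on each side

Throat t_e = 0.707 × 16 = 11.31 mm.
φr_n = 0.75 × 0.6 × 480 × 11.31 × 10⁻³ = 2.443 kN/mm.
L_req = P_u / φr_n = 2280 / 2.443 = 933.1 mm total.
Per side: 933.1 / 2 = 466.6 mm.
Round up → use L = 470 mm on each side.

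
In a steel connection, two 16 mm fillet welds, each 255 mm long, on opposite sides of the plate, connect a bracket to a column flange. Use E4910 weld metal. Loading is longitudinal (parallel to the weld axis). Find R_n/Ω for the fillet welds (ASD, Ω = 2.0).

E49XX → F_EXX = 490 MPa.
Effective throat t_e = 0.707 × 16 = 11.31 mm.
Total length L = 510 mm; A_we = 11.31 × 510 = 5769 mm².
F_nw = 0.6 F_EXX = 0.6 × 490 = 294 MPa.
R_n = 294 × 5769 × 10⁻³ = 1696 kN; R_n/Ω = 1696/2.0 = 848.1 kN.

R_n/Ω ≈ 848 kN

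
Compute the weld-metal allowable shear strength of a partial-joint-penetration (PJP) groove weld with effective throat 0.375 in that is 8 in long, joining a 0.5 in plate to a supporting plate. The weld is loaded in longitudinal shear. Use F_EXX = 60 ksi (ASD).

Effective throat (given) t_e = 0.375 in.
A_we = 0.375 × 8 = 3 in².
F_nw = 0.6 F_EXX = 36 ksi.
R_n/Ω = (36 × 3) / 2.0 = 54 kip.

R_n/Ω ≈ 54 kip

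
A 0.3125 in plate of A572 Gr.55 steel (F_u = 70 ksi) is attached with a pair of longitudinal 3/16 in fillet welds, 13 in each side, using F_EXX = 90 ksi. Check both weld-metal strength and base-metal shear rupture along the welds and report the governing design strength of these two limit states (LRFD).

t_e = 0.707 × 0.1875 = 0.1326 in; L = 26 in.
Weld metal: φR_n = 0.75 × 0.6 × 90 × 0.1326 × 26 = 139.6 kip.
Base metal (shear rupture): φR_n = 0.75 × 0.6 × 70 × 0.3125 × 26 = 255.9 kip.
Governing: weld metal.

φR_n ≈ 140 kip (weld metal governs)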